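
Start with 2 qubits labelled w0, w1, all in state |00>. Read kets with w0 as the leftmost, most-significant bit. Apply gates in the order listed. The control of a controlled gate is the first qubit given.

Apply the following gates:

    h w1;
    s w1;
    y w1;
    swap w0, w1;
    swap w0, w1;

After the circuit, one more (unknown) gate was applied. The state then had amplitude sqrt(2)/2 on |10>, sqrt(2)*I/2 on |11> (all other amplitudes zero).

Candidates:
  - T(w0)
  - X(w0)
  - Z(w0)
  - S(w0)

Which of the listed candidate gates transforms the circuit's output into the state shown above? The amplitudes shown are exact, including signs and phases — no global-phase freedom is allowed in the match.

The unique candidate consistent with the amplitudes is X(w0). Key observation: steps 4-5 multiply out to the identity, so the circuit reduces to the remaining gates.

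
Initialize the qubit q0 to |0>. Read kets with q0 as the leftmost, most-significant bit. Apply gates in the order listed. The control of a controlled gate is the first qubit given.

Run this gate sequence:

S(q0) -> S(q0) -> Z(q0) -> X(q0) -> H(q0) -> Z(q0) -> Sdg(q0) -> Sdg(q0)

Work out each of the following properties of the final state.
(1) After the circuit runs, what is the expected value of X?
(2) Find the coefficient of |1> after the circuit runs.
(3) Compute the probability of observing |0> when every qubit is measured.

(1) The expectation value of X is -1.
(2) The final state's coefficient on |1> equals -sqrt(2)/2.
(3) Outcome |0> occurs with probability 1/2.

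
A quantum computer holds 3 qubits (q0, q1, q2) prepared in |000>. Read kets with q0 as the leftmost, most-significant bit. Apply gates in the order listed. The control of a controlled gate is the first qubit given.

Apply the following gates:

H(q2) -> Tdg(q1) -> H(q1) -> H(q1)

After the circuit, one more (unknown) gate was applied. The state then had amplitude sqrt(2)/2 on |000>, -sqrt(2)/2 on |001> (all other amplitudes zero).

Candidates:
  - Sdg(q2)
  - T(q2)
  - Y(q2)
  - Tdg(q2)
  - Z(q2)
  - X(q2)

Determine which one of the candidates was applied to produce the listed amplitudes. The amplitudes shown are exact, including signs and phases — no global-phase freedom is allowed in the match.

The unique candidate consistent with the amplitudes is Z(q2). Key observation: steps 3-4 multiply out to the identity, so the circuit reduces to the remaining gates.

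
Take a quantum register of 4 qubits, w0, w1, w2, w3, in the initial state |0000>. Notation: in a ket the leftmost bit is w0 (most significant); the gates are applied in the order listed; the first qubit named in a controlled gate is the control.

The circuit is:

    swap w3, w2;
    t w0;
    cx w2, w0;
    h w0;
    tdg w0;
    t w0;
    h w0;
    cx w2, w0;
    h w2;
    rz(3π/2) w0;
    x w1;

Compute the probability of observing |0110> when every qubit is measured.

A full measurement returns |0110> with probability 1/2.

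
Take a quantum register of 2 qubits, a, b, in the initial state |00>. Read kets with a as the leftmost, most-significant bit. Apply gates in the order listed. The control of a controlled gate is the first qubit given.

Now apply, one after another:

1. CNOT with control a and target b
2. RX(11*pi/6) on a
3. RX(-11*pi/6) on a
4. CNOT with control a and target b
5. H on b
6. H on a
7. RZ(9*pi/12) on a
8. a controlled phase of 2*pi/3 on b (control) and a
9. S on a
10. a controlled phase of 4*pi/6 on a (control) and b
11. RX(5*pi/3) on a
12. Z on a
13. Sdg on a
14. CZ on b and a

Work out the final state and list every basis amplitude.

The final amplitudes are (sqrt(3) - exp(3*I*pi/4))*exp(5*I*pi/8)/4 on |00>, -exp(17*I*pi/24)/4 + sqrt(3)*exp(5*I*pi/8)/4 on |01>, (sqrt(3) - exp(I*pi/4))*exp(3*I*pi/8)/4 on |10>, exp(5*I*pi/8)/4 + sqrt(3)*exp(17*I*pi/24)/4 on |11>. Key observation: the block from step 1 through step 4 cancels to the identity and can be dropped.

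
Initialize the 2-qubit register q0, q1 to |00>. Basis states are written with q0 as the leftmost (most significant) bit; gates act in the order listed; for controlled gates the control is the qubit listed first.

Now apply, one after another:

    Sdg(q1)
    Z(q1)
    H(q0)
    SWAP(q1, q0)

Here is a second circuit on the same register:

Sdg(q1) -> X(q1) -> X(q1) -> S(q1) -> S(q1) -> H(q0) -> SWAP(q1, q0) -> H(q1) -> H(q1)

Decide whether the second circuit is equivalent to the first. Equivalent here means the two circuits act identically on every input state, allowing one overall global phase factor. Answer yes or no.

Yes — the two circuits implement the same unitary up to a global phase.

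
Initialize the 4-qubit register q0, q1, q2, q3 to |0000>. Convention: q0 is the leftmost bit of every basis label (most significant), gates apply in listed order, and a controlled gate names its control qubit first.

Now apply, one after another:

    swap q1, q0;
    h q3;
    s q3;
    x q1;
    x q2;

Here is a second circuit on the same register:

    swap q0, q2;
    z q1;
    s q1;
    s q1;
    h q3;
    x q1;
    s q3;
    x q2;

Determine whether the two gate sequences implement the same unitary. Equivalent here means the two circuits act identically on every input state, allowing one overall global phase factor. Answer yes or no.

No: there is an input state on which the two circuits produce genuinely different outputs (not merely differing by a phase).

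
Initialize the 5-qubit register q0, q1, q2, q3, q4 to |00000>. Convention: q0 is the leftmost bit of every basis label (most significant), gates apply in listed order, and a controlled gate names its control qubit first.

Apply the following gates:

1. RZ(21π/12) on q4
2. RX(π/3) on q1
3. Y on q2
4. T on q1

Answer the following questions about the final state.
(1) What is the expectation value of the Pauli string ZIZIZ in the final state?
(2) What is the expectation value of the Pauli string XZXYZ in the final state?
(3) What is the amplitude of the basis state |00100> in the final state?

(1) The expectation value of ZIZIZ is -1.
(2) In the final state, XZXYZ has expectation 0.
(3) The amplitude on |00100> is -sqrt(3)*exp(5*I*pi/8)/2.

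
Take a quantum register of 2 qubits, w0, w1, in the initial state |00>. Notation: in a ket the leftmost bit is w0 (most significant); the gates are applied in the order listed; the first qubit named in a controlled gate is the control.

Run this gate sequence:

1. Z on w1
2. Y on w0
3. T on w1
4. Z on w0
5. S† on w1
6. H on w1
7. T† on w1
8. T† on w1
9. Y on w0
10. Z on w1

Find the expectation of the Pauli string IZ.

In the final state, IZ has expectation 0.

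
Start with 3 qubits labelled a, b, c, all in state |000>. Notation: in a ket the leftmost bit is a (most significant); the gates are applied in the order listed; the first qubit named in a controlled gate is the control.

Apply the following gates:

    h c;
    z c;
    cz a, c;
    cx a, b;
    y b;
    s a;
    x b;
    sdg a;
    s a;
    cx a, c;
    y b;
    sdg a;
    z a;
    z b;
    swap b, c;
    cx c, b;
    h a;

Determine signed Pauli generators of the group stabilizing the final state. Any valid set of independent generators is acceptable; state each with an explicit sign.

The final state is stabilized by the group generated by +XII, -IXI, -IIZ; other independent generating sets are equally valid.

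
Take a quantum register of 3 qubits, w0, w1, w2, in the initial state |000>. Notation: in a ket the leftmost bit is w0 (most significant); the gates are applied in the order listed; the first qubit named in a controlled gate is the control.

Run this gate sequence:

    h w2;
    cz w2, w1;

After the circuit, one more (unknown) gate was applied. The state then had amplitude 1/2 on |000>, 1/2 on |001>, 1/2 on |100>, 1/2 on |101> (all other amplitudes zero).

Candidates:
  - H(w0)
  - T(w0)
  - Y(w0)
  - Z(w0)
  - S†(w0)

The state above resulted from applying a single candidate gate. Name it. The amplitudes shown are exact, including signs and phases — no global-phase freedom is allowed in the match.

The unique candidate consistent with the amplitudes is H(w0).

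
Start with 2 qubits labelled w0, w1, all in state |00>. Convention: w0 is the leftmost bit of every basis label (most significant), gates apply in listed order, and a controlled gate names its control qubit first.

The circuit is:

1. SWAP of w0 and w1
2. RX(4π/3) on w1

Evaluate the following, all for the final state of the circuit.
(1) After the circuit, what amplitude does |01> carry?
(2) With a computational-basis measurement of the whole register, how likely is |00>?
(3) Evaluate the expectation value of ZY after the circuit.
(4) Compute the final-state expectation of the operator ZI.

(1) The amplitude on |01> is -sqrt(3)*I/2.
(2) A full measurement returns |00> with probability 1/4.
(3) In the final state, ZY has expectation sqrt(3)/2.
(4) The observable ZI averages to 1.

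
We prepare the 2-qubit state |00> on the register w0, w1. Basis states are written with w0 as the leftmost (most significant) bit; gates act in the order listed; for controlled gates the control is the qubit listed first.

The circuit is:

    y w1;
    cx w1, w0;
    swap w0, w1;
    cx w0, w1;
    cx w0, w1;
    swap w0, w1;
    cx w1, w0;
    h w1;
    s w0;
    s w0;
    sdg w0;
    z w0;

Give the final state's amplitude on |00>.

The final state's coefficient on |00> equals sqrt(2)*I/2. Key observation: steps 2-7 multiply out to the identity, so the circuit reduces to the remaining gates.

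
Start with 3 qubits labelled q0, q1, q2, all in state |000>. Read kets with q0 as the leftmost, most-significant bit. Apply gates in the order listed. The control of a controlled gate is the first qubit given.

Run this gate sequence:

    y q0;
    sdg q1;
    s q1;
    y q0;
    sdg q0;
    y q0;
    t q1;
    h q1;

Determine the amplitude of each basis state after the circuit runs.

The resulting statevector has amplitude sqrt(2)*I/2 on |100>, sqrt(2)*I/2 on |110>, and 0 on every other basis state. Key observation: steps 1-4 multiply out to the identity, so the circuit reduces to the remaining gates.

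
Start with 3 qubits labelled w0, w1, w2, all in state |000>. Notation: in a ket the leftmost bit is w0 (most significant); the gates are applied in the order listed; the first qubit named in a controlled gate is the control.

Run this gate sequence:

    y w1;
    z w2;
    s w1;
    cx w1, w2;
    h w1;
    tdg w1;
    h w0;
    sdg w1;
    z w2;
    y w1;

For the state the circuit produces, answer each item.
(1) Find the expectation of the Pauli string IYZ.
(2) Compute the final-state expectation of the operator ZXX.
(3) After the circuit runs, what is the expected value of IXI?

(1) The observable IYZ averages to -sqrt(2)/2.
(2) In the final state, ZXX has expectation 0.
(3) In the final state, IXI has expectation -sqrt(2)/2.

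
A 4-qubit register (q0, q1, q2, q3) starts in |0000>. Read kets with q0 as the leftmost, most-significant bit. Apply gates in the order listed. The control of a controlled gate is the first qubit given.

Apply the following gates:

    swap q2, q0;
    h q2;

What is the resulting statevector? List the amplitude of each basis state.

The final amplitudes are sqrt(2)/2 on |0000>, sqrt(2)/2 on |0010>, and 0 on every other basis state.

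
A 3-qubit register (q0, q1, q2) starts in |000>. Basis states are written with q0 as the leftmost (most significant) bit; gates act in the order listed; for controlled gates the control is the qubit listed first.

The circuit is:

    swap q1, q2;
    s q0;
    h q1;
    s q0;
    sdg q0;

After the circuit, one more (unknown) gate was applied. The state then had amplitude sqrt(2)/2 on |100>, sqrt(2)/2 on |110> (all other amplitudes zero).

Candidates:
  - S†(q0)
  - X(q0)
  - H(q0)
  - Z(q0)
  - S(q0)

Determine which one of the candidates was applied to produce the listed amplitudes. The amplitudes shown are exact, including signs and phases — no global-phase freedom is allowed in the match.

The applied gate was X(q0). Key observation: gates 4-5 undo each other exactly, leaving only the rest of the circuit to track.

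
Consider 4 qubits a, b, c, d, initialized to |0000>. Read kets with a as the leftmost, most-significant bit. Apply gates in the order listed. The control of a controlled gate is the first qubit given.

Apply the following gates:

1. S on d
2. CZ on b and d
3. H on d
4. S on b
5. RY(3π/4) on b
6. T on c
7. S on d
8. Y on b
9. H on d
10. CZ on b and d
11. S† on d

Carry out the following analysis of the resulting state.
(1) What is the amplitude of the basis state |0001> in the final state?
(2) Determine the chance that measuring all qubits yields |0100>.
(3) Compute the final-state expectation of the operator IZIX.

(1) The amplitude on |0001> is (-1 + I)*sqrt(sqrt(2) + 2)/4.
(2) Outcome |0100> occurs with probability 1/4 - sqrt(2)/8.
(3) The observable IZIX averages to -1.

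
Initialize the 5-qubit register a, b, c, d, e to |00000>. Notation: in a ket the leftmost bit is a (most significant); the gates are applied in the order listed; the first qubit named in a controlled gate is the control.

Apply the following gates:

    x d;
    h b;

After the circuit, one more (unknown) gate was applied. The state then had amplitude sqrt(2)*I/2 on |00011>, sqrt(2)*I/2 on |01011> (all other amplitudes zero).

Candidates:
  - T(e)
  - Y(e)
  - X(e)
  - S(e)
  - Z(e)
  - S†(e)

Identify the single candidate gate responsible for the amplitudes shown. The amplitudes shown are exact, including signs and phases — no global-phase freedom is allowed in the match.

The unique candidate consistent with the amplitudes is Y(e).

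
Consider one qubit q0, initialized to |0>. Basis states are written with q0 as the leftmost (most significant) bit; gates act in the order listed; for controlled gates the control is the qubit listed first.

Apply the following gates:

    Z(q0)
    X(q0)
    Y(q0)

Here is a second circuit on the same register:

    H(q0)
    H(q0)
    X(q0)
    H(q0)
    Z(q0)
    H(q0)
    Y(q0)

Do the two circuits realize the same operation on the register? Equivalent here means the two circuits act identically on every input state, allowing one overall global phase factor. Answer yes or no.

No, they are not equivalent — no single phase factor reconciles the two unitaries.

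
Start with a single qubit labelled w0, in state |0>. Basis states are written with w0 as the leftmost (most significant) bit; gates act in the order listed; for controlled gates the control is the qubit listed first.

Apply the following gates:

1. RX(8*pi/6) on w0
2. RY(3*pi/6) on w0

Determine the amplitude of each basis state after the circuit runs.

After the circuit, the state carries amplitude -sqrt(2)/4 + sqrt(6)*I/4 on |0>, -sqrt(2)/4 - sqrt(6)*I/4 on |1>.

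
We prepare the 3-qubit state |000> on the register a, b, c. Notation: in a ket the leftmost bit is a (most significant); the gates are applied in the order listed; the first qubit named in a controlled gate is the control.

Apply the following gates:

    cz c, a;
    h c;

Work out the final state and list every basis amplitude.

The resulting statevector has amplitude sqrt(2)/2 on |000>, sqrt(2)/2 on |001>, and 0 on every other basis state.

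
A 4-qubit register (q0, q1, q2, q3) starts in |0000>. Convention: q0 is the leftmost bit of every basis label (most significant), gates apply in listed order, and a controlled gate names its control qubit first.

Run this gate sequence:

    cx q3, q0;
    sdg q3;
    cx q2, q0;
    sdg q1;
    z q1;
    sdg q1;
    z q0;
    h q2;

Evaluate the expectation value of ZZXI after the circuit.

In the final state, ZZXI has expectation 1.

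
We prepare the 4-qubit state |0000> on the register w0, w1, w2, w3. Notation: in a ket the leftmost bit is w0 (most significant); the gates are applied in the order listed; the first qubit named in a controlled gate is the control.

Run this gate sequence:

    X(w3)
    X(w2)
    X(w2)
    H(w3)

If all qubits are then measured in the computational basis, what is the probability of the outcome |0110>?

Outcome |0110> occurs with probability 0. Key observation: gates 2-3 undo each other exactly, leaving only the rest of the circuit to track.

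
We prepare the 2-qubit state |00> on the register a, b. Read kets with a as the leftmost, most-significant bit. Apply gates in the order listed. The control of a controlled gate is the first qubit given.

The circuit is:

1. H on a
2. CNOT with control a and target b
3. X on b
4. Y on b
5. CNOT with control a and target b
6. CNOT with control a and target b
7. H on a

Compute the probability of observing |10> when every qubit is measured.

The probability of measuring |10> is 1/4.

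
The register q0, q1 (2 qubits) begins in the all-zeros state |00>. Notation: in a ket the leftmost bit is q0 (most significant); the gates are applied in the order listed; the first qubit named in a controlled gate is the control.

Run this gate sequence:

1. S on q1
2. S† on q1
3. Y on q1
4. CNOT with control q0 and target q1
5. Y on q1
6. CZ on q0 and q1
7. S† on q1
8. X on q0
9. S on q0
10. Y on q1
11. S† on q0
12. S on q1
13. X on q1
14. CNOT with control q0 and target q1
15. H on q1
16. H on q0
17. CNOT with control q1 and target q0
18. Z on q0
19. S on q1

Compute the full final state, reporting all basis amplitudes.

The final amplitudes are -1/2 on |00>, -I/2 on |01>, -1/2 on |10>, -I/2 on |11>. Key observation: the block from step 1 through step 2 cancels to the identity and can be dropped.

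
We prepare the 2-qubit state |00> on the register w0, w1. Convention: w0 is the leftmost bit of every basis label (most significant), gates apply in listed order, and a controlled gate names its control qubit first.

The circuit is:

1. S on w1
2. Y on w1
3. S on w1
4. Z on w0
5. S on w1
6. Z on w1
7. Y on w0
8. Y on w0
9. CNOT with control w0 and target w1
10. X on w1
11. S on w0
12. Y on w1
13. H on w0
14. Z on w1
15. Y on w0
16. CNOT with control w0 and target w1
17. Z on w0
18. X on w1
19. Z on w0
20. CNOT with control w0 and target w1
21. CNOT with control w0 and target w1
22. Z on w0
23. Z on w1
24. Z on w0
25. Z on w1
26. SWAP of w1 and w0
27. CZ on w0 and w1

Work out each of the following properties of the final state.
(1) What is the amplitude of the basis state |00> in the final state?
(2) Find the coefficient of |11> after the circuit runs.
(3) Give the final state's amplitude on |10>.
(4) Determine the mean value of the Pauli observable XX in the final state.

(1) The final state's coefficient on |00> equals -sqrt(2)*I/2. Key observation: gates 19-22 undo each other exactly, leaving only the rest of the circuit to track.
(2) The amplitude on |11> is -sqrt(2)*I/2.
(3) The final state's coefficient on |10> equals 0.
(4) The expectation value of XX is 1.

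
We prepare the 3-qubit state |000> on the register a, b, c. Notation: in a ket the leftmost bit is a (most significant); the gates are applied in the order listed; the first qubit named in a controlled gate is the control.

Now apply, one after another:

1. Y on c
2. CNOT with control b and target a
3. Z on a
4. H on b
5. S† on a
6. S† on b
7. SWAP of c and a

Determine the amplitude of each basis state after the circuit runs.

After the circuit, the state carries amplitude sqrt(2)*I/2 on |100>, sqrt(2)/2 on |110>, and 0 on every other basis state.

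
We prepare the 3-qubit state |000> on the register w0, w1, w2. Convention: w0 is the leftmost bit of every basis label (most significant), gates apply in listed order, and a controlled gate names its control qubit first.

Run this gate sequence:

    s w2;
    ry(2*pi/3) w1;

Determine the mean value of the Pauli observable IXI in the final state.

The observable IXI averages to sqrt(3)/2.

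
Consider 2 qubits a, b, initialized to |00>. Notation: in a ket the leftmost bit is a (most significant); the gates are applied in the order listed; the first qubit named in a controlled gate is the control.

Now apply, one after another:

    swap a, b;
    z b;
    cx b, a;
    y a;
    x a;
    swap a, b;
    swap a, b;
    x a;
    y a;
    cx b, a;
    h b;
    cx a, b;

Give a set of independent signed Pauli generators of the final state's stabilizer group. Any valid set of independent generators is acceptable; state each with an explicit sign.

One valid set of independent stabilizer generators is +IX, +ZI (any independent generating set of the same group is equally correct). Key observation: the block from step 3 through step 10 cancels to the identity and can be dropped.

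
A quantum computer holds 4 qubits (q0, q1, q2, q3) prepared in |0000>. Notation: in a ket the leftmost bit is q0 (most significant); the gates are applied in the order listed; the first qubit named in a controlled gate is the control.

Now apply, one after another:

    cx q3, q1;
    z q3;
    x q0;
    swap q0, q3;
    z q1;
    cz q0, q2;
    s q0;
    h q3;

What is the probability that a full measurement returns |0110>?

A full measurement returns |0110> with probability 0.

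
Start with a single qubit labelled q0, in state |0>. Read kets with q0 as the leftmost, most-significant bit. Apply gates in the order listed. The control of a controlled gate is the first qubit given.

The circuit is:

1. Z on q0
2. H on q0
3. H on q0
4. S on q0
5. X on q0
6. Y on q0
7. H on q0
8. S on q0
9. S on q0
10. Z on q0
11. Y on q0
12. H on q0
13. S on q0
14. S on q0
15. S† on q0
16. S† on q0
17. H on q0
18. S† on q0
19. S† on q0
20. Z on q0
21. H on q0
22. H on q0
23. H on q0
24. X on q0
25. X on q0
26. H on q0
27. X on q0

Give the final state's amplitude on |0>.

The amplitude on |0> is sqrt(2)/2. Key observation: the block from step 14 through step 15 cancels to the identity and can be dropped.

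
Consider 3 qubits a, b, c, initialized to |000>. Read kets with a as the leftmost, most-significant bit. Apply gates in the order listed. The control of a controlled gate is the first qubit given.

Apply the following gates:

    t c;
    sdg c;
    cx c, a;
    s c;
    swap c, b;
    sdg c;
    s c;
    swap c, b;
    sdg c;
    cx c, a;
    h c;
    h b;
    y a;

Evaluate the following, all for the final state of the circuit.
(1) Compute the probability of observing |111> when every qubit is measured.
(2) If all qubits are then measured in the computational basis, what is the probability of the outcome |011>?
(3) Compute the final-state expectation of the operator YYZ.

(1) A full measurement returns |111> with probability 1/4. Key observation: steps 3-10 multiply out to the identity, so the circuit reduces to the remaining gates.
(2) The probability of measuring |011> is 0.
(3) The expectation value of YYZ is 0.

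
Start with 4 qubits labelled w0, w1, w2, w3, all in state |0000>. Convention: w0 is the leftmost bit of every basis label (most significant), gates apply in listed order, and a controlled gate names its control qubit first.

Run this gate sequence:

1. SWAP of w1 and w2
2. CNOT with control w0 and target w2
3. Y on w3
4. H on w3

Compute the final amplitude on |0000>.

The amplitude on |0000> is sqrt(2)*I/2.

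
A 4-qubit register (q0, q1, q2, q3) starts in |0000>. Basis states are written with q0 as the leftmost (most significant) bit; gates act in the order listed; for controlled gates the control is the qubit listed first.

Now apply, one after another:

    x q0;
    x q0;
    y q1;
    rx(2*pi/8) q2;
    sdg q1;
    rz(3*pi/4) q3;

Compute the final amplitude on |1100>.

The amplitude on |1100> is 0.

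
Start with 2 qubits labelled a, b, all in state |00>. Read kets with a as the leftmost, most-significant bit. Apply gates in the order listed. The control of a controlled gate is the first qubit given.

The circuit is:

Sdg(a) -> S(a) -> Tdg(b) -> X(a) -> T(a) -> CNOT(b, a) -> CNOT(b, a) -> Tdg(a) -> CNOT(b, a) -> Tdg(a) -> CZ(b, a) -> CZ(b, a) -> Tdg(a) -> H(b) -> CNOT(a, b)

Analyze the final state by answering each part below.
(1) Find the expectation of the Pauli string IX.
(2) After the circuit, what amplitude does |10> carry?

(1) In the final state, IX has expectation 1.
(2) |10> carries amplitude -sqrt(2)*I/2 in the final state.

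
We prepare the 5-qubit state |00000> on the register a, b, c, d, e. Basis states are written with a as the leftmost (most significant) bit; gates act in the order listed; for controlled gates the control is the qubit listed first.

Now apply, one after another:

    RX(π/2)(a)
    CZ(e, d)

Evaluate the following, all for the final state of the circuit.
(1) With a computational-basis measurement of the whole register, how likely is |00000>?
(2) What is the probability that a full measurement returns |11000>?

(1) Outcome |00000> occurs with probability 1/2.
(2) The probability of measuring |11000> is 0.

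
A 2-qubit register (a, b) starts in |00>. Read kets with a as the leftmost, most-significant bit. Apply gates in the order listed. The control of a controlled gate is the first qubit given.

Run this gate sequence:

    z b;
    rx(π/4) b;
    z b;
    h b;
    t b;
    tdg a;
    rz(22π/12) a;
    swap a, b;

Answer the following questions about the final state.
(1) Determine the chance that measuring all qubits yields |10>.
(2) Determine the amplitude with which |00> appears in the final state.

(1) The probability of measuring |10> is 1/2.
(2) |00> carries amplitude sqrt(2)*(-sqrt(sqrt(2) + 2) - I*sqrt(2 - sqrt(2)))*exp(I*pi/12)/4 in the final state.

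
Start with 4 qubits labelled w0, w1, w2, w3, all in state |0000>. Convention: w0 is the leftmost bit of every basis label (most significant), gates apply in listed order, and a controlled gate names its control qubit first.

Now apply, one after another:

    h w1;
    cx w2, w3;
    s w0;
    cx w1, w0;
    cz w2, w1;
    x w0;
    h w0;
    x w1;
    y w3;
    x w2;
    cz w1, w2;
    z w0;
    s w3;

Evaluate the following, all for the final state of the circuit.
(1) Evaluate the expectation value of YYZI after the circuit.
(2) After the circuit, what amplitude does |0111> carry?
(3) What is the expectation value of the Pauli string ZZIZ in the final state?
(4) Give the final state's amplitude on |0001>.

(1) The expectation value of YYZI is -1.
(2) The final state's coefficient on |0111> equals 1/2.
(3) In the final state, ZZIZ has expectation 0.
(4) |0001> carries amplitude 0 in the final state.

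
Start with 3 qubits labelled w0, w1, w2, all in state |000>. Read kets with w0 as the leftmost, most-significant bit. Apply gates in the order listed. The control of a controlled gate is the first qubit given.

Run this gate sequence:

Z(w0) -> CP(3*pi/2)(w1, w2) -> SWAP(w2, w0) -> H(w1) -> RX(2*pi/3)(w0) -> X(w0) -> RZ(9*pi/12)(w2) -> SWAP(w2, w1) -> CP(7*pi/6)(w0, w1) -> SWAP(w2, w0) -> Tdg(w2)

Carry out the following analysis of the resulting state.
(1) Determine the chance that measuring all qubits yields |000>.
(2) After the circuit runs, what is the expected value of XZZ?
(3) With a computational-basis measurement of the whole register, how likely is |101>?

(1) A full measurement returns |000> with probability 3/8.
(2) In the final state, XZZ has expectation 1/2.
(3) The probability of measuring |101> is 1/8.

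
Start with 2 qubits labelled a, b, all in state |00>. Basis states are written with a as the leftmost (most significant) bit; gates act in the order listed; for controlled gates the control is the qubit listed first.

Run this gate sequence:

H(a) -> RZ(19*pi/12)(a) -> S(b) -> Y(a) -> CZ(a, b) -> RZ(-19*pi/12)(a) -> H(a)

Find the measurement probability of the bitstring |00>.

A full measurement returns |00> with probability sqrt(3)/4 + 1/2.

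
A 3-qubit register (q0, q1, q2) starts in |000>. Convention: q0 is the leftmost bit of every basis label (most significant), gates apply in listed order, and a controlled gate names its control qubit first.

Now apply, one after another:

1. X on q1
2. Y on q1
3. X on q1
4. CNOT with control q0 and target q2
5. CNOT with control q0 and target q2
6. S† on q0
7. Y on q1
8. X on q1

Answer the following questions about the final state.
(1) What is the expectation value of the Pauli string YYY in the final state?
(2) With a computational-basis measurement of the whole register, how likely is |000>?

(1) The expectation value of YYY is 0.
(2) A full measurement returns |000> with probability 0.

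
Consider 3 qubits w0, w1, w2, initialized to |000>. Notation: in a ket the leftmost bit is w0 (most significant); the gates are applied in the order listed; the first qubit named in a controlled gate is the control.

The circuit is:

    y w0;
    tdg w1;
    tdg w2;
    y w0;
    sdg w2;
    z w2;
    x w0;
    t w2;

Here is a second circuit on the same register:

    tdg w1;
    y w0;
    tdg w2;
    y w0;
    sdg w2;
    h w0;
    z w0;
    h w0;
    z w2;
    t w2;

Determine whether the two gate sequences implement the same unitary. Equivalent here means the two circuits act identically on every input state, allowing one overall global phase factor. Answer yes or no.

Yes, they are equivalent — the unitaries differ by at most a global phase.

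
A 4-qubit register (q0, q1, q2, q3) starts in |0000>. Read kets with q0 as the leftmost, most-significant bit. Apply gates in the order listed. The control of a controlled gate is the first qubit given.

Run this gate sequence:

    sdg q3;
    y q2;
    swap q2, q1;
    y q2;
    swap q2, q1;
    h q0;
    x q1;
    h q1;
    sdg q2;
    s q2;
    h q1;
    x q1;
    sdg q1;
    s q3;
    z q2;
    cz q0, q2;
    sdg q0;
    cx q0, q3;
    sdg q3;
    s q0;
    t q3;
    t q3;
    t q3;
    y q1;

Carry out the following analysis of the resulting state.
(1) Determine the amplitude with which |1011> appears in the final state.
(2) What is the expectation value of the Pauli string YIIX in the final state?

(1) |1011> carries amplitude sqrt(2)*exp(I*pi/4)/2 in the final state. Key observation: gates 7-12 undo each other exactly, leaving only the rest of the circuit to track.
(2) The expectation value of YIIX is -sqrt(2)/2.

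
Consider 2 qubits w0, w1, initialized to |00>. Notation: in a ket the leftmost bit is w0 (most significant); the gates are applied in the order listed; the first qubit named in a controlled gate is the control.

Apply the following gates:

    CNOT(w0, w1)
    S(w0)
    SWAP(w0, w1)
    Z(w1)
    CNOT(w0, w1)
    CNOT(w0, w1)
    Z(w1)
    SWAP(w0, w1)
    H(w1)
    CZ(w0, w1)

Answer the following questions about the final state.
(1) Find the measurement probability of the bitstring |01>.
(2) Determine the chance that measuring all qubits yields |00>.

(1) Outcome |01> occurs with probability 1/2.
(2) The probability of measuring |00> is 1/2.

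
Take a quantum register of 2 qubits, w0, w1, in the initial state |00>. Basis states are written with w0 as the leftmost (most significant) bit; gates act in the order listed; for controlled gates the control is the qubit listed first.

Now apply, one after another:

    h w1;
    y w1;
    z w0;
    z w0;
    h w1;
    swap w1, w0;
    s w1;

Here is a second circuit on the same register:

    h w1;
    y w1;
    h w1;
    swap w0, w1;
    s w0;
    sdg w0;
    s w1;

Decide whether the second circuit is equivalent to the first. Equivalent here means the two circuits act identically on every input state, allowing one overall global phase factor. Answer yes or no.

Yes: on every input state the two circuits agree up to one overall phase factor.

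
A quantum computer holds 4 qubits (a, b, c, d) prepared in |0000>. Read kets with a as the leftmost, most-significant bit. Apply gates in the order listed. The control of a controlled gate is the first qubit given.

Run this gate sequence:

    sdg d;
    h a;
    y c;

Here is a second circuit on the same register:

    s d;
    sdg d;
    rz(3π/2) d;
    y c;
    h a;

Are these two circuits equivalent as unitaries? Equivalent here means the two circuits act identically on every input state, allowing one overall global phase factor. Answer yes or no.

Yes, they are equivalent — the unitaries differ by at most a global phase.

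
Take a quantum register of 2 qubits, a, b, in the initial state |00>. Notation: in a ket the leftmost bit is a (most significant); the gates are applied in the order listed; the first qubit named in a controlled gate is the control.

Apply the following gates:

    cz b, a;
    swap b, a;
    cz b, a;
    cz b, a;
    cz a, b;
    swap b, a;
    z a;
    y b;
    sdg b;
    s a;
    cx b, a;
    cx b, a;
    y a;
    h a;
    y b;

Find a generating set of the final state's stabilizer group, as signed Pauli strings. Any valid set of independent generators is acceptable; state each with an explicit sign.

One valid set of independent stabilizer generators is -XI, +IZ (any independent generating set of the same group is equally correct). Key observation: the block from step 3 through step 4 cancels to the identity and can be dropped.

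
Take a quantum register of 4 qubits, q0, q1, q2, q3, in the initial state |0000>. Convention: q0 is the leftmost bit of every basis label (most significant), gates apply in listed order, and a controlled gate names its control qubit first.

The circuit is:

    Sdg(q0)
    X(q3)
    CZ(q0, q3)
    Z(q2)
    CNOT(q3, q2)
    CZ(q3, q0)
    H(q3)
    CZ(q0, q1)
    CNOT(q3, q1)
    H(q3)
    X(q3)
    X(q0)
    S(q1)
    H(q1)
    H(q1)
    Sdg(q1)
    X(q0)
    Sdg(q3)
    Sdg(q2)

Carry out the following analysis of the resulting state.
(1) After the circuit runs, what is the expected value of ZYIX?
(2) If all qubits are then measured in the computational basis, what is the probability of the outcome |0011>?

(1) The observable ZYIX averages to 1. Key observation: gates 12-17 undo each other exactly, leaving only the rest of the circuit to track.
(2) Outcome |0011> occurs with probability 1/4.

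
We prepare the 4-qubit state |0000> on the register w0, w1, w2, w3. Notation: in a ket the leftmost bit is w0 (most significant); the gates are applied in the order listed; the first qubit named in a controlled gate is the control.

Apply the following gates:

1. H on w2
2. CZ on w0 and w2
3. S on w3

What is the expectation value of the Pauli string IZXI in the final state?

The observable IZXI averages to 1.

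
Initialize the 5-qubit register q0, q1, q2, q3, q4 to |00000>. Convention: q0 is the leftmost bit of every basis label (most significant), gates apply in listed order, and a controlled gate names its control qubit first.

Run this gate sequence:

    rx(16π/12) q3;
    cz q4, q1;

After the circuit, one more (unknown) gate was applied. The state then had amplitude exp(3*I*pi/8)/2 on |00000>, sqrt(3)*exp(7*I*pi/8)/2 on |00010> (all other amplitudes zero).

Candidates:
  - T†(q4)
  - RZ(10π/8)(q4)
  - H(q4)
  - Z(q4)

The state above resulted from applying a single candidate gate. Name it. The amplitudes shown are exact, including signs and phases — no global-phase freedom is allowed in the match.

The applied gate was RZ(10π/8)(q4).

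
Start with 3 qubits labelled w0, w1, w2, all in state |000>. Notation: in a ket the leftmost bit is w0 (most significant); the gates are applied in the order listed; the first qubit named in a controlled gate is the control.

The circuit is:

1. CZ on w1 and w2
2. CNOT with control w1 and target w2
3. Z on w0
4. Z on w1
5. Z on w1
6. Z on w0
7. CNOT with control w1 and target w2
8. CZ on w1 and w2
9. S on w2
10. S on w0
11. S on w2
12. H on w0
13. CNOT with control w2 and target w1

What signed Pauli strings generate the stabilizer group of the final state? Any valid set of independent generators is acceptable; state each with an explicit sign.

The stabilizer group can be generated by +XII, +IZI, +IIZ, among other valid generating sets. Key observation: steps 1-8 multiply out to the identity, so the circuit reduces to the remaining gates.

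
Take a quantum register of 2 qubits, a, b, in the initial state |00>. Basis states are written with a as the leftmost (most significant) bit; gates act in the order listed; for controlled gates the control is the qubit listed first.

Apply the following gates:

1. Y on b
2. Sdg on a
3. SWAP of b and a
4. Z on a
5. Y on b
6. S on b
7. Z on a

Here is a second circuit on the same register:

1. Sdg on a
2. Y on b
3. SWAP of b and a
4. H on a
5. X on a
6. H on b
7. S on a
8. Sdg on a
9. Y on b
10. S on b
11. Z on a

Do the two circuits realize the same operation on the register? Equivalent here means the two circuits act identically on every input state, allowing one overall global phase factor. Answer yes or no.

No, they are not equivalent — no single phase factor reconciles the two unitaries.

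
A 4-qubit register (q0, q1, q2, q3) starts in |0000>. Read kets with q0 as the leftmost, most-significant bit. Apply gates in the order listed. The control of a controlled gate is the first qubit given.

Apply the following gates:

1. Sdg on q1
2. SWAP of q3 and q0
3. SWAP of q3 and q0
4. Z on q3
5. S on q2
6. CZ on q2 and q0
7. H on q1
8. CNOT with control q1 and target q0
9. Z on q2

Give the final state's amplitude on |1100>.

The amplitude on |1100> is sqrt(2)/2. Key observation: steps 2-3 multiply out to the identity, so the circuit reduces to the remaining gates.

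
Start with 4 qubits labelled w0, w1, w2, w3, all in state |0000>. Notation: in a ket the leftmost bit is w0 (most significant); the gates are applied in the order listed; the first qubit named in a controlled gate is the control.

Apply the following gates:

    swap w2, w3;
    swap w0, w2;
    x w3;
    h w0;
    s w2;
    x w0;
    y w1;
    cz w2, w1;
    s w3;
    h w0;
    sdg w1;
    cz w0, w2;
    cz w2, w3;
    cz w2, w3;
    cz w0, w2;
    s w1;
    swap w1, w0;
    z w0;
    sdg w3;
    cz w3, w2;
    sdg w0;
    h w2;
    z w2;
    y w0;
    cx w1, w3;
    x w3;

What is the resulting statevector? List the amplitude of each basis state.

The final amplitudes are sqrt(2)*I/2 on |0000>, -sqrt(2)*I/2 on |0010>, and 0 on every other basis state. Key observation: the block from step 11 through step 16 cancels to the identity and can be dropped.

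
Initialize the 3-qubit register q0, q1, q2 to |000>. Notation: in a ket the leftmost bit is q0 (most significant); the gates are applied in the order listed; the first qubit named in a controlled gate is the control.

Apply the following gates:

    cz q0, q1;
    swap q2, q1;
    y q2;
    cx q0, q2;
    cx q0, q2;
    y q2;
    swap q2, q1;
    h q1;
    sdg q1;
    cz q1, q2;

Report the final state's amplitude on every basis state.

The final amplitudes are sqrt(2)/2 on |000>, -sqrt(2)*I/2 on |010>, and 0 on every other basis state.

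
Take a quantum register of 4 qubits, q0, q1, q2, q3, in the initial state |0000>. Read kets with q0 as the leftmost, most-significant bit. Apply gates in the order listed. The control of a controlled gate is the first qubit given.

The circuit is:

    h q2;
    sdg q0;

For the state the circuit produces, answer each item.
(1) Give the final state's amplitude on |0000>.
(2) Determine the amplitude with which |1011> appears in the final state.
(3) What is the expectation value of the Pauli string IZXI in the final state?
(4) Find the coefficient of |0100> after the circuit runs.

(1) |0000> carries amplitude sqrt(2)/2 in the final state.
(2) The amplitude on |1011> is 0.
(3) The expectation value of IZXI is 1.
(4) The amplitude on |0100> is 0.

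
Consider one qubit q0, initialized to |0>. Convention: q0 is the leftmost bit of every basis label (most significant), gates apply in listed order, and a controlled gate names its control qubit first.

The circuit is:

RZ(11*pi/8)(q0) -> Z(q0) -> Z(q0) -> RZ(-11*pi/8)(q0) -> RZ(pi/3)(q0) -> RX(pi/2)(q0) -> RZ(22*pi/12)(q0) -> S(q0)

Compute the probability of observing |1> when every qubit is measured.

A full measurement returns |1> with probability 1/2. Key observation: steps 1-4 multiply out to the identity, so the circuit reduces to the remaining gates.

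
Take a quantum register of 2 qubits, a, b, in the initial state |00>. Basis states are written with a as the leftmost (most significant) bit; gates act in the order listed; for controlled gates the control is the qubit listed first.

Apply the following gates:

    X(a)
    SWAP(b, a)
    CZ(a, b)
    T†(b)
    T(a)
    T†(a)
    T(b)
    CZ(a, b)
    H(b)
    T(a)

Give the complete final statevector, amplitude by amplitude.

The final amplitudes are sqrt(2)/2 on |00>, -sqrt(2)/2 on |01>, 0 on |10>, 0 on |11>.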